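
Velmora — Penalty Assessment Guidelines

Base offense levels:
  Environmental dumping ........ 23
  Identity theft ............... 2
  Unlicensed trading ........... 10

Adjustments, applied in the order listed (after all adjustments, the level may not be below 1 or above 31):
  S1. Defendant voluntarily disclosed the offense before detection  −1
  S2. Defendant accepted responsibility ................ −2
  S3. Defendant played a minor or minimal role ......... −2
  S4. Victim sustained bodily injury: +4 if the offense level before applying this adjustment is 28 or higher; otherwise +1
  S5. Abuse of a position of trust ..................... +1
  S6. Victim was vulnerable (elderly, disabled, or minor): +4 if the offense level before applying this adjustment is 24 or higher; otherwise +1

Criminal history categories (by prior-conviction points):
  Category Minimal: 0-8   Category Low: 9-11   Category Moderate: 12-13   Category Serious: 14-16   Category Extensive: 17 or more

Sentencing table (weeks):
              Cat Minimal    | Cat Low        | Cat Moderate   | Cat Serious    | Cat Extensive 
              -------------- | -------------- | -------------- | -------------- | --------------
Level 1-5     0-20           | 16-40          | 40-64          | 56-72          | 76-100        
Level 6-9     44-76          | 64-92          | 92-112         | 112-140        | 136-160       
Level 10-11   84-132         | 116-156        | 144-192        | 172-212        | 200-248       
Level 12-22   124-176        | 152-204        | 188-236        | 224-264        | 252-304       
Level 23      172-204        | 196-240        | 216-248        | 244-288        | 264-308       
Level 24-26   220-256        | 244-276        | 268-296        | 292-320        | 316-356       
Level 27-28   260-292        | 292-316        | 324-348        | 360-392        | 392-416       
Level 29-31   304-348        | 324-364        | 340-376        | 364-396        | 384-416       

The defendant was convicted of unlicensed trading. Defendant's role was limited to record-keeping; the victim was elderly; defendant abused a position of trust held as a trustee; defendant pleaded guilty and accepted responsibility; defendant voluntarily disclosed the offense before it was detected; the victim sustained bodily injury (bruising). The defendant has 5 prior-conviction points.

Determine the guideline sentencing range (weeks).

44-76 weeks

Base offense level for unlicensed trading: 10.
S1 applies: 10 − 1 = 9.
S2 applies: 9 − 2 = 7.
S3 applies: 7 − 2 = 5.
S4 applies (level before this adjustment is 5 < 28, so +1): 5 + 1 = 6.
S5 applies: 6 + 1 = 7.
S6 applies (level before this adjustment is 7 < 24, so +1): 7 + 1 = 8.
Final offense level: 8.
Criminal history: 5 prior points → Category Minimal (0-8).
Level 8 falls in the 6-9 band.
Grid: Level 6-9 × Category Minimal = 44-76 weeks.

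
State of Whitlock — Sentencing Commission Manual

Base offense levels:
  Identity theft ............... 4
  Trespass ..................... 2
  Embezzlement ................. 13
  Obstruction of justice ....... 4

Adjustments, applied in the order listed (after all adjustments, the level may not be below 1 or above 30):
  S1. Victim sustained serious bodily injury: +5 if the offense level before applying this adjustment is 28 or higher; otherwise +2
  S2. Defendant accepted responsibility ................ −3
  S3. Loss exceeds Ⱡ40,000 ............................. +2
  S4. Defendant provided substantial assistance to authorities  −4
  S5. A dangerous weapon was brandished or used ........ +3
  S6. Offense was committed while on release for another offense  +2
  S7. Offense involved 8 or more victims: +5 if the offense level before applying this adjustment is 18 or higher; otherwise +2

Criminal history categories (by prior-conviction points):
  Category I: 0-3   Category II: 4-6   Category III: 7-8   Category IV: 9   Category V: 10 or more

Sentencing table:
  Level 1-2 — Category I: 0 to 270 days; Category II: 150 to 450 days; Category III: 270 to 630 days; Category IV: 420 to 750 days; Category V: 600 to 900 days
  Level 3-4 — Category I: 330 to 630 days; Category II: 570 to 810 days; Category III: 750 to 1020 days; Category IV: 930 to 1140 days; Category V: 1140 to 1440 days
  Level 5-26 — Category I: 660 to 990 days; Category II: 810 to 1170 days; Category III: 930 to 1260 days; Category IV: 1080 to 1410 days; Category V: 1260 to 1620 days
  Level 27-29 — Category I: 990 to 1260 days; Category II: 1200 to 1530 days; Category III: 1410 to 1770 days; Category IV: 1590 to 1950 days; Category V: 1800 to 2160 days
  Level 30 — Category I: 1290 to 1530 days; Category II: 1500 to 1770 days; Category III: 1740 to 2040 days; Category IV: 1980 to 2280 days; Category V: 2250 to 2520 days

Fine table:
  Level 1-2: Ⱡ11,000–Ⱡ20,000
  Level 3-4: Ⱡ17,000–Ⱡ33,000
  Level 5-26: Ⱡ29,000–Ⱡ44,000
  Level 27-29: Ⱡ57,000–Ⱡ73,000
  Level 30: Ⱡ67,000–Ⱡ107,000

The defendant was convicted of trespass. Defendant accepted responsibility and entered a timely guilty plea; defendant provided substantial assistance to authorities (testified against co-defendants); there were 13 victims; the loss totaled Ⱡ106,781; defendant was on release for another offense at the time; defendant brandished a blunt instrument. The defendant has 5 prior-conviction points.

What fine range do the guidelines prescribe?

Ⱡ17,000–Ⱡ33,000

Base offense level for trespass: 2.
S2 applies: 2 − 3 = -1.
S3 applies: -1 + 2 = 1.
S4 applies: 1 − 4 = -3.
S5 applies: -3 + 3 = 0.
S6 applies: 0 + 2 = 2.
S7 applies (level before this adjustment is 2 < 18, so +2): 2 + 2 = 4.
Final offense level: 4.
Level 4 falls in the 3-4 band.
Fine table: Level 3-4 → Ⱡ17,000–Ⱡ33,000.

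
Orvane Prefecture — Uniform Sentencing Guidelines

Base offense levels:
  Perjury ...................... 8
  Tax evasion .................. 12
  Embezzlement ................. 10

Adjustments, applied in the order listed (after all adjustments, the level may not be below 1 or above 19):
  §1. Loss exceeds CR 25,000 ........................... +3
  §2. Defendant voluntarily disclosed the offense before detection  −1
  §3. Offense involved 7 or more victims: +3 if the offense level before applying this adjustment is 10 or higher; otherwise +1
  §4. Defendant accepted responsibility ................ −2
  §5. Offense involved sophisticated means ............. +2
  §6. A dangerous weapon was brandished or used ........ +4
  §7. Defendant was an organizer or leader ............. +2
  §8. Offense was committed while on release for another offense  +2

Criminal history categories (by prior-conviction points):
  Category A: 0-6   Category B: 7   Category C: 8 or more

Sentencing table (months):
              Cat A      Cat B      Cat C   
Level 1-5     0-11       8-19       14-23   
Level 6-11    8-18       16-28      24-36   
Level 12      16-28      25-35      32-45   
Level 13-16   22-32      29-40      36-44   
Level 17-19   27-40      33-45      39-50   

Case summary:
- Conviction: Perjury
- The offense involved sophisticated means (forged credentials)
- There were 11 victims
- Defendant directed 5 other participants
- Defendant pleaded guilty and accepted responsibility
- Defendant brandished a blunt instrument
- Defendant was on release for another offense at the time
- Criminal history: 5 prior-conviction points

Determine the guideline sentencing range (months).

Base offense level for perjury: 8.
§3 applies (level before this adjustment is 8 < 10, so +1): 8 + 1 = 9.
§4 applies: 9 − 2 = 7.
§5 applies: 7 + 2 = 9.
§6 applies: 9 + 4 = 13.
§7 applies: 13 + 2 = 15.
§8 applies: 15 + 2 = 17.
Final offense level: 17.
Criminal history: 5 prior points → Category A (0-6).
Level 17 falls in the 17-19 band.
Grid: Level 17-19 × Category A = 27-40 months.

27-40 months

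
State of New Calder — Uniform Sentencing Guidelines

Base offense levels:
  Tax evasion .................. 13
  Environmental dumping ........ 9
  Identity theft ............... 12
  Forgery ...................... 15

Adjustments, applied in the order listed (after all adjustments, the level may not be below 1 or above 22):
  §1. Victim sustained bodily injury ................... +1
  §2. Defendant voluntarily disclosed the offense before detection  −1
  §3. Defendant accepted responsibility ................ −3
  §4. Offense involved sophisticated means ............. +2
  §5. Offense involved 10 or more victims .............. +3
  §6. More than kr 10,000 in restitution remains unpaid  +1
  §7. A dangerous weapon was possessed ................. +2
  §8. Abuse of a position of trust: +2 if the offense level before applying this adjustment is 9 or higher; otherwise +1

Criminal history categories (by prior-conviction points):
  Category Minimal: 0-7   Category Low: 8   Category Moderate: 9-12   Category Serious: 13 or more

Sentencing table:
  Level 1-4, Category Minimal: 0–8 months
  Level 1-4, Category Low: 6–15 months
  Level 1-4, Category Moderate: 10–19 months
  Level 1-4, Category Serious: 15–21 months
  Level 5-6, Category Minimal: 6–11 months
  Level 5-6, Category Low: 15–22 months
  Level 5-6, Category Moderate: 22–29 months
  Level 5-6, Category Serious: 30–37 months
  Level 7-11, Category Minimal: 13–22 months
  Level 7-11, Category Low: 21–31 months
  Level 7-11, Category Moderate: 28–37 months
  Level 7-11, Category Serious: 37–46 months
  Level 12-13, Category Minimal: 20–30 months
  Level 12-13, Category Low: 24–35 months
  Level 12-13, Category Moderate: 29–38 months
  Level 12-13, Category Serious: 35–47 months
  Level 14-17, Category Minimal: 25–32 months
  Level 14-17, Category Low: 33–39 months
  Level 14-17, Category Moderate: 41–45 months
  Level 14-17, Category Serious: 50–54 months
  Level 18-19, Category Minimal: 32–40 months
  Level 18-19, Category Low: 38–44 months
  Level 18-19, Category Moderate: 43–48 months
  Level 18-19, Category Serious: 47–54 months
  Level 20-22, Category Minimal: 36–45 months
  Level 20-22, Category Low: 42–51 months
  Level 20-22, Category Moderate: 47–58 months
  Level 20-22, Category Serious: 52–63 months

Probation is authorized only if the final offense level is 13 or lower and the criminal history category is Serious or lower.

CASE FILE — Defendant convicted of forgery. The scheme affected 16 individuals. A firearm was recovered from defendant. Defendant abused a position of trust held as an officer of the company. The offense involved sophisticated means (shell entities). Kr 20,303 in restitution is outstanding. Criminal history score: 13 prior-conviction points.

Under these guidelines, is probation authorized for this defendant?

Base offense level for forgery: 15.
§3 does not apply.
§4 applies: 15 + 2 = 17.
§5 applies: 17 + 3 = 20.
§6 applies: 20 + 1 = 21.
§7 applies: 21 + 2 = 23.
§8 applies (level before this adjustment is 23 ≥ 9, so +2): 23 + 2 = 25.
Level 25 exceeds the maximum of 22; capped at 22.
Final offense level: 22.
Criminal history: 13 prior points → Category Serious (13+).
Level 22 falls in the 20-22 band.
Grid: Level 20-22 × Category Serious = 52-63 months.
Probation check: level 22 > 13 and category Serious ≤ Serious → not eligible.

No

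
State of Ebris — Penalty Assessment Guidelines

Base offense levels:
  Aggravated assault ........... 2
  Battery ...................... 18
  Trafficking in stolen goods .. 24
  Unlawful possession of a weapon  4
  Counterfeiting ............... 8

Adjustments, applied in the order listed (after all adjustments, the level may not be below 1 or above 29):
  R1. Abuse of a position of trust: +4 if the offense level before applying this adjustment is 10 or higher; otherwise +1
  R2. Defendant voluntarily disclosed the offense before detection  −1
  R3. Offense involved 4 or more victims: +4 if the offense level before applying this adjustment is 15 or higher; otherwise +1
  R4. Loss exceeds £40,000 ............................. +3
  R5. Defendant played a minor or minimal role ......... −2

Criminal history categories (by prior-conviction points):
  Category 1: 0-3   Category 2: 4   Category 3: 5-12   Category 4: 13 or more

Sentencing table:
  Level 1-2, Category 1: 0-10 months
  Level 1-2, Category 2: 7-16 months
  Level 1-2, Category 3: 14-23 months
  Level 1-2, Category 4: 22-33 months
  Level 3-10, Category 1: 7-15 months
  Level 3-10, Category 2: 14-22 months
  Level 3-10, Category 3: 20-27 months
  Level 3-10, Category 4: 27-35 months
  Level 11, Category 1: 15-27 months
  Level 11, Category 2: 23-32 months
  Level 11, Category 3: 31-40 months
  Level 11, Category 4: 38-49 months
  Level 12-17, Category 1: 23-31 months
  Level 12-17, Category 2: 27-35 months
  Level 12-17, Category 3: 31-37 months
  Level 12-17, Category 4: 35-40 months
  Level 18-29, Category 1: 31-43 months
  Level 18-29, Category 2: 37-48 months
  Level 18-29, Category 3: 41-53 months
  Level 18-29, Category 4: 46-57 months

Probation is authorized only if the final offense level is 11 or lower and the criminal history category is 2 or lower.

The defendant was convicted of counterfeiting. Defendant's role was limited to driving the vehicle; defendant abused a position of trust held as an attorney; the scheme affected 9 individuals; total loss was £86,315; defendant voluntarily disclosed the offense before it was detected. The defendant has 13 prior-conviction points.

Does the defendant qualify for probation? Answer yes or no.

No

Base offense level for counterfeiting: 8.
R1 applies (level before this adjustment is 8 < 10, so +1): 8 + 1 = 9.
R2 applies: 9 − 1 = 8.
R3 applies (level before this adjustment is 8 < 15, so +1): 8 + 1 = 9.
R4 applies: 9 + 3 = 12.
R5 applies: 12 − 2 = 10.
Final offense level: 10.
Criminal history: 13 prior points → Category 4 (13+).
Level 10 falls in the 3-10 band.
Grid: Level 3-10 × Category 4 = 27-35 months.
Probation check: level 10 ≤ 11 and category 4 > 2 → not eligible.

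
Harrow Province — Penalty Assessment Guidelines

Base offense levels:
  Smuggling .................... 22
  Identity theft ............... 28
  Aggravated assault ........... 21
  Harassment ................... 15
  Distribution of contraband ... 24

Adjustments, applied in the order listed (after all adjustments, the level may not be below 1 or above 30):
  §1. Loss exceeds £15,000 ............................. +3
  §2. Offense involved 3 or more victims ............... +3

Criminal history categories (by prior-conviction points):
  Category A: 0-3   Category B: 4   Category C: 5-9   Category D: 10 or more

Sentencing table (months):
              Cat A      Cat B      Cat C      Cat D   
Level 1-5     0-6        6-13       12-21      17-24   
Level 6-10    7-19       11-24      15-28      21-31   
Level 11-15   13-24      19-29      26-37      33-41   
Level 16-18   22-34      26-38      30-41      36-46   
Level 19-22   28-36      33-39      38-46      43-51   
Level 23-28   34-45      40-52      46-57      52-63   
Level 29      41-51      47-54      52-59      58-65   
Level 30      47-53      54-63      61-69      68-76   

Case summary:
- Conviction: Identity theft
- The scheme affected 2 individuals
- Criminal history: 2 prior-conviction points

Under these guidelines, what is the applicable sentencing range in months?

34-45 months

Base offense level for identity theft: 28.
Final offense level: 28.
Criminal history: 2 prior points → Category A (0-3).
Level 28 falls in the 23-28 band.
Grid: Level 23-28 × Category A = 34-45 months.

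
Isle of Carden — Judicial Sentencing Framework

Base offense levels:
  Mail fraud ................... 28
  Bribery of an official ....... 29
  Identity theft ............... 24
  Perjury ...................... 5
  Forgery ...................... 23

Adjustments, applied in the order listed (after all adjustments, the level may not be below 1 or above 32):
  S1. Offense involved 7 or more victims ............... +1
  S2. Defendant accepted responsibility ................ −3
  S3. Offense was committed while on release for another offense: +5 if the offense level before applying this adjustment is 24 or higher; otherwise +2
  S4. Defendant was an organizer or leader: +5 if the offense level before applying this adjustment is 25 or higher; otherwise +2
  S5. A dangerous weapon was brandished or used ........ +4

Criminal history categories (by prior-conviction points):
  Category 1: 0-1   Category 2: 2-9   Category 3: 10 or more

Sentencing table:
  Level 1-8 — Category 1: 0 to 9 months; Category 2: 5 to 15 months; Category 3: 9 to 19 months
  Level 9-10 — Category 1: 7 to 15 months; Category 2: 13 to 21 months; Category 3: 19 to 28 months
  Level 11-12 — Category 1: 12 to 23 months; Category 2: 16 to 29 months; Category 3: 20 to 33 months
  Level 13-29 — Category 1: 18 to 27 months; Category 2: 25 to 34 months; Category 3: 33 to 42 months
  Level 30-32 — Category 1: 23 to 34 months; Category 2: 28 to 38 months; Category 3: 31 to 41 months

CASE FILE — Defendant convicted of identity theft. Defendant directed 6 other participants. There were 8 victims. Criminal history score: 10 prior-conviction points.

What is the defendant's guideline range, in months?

Base offense level for identity theft: 24.
S1 applies: 24 + 1 = 25.
S3 does not apply.
S4 applies (level before this adjustment is 25 ≥ 25, so +5): 25 + 5 = 30.
Final offense level: 30.
Criminal history: 10 prior points → Category 3 (10+).
Level 30 falls in the 30-32 band.
Grid: Level 30-32 × Category 3 = 31-41 months.

31-41 months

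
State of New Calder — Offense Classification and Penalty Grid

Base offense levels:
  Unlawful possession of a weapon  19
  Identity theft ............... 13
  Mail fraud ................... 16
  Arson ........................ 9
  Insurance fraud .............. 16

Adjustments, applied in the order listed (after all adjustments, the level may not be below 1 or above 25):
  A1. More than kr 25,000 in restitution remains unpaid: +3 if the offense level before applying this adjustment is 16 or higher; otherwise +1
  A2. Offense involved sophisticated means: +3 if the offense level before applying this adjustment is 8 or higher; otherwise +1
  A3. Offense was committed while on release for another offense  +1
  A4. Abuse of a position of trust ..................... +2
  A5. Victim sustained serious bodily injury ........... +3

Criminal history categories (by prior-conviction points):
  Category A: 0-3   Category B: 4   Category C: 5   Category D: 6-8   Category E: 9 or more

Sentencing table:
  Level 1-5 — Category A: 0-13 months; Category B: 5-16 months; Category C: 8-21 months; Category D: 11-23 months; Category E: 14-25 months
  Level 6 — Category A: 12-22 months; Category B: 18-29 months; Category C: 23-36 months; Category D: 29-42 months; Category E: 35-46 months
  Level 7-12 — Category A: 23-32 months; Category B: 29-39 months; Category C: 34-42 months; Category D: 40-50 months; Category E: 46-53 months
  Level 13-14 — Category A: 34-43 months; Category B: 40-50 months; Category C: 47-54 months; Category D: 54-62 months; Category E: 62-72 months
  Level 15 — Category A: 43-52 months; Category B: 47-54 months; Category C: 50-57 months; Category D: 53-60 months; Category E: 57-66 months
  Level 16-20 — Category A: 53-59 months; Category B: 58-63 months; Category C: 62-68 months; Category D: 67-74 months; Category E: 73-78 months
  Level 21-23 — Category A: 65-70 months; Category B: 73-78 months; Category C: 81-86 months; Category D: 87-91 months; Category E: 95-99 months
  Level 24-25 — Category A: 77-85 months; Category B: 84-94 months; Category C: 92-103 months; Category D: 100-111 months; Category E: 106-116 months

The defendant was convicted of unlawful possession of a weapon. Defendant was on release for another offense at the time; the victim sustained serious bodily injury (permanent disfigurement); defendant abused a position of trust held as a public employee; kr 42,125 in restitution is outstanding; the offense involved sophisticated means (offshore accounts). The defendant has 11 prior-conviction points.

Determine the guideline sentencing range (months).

Base offense level for unlawful possession of a weapon: 19.
A1 applies (level before this adjustment is 19 ≥ 16, so +3): 19 + 3 = 22.
A2 applies (level before this adjustment is 22 ≥ 8, so +3): 22 + 3 = 25.
A3 applies: 25 + 1 = 26.
A4 applies: 26 + 2 = 28.
A5 applies: 28 + 3 = 31.
Level 31 exceeds the maximum of 25; capped at 25.
Final offense level: 25.
Criminal history: 11 prior points → Category E (9+).
Level 25 falls in the 24-25 band.
Grid: Level 24-25 × Category E = 106-116 months.

106-116 months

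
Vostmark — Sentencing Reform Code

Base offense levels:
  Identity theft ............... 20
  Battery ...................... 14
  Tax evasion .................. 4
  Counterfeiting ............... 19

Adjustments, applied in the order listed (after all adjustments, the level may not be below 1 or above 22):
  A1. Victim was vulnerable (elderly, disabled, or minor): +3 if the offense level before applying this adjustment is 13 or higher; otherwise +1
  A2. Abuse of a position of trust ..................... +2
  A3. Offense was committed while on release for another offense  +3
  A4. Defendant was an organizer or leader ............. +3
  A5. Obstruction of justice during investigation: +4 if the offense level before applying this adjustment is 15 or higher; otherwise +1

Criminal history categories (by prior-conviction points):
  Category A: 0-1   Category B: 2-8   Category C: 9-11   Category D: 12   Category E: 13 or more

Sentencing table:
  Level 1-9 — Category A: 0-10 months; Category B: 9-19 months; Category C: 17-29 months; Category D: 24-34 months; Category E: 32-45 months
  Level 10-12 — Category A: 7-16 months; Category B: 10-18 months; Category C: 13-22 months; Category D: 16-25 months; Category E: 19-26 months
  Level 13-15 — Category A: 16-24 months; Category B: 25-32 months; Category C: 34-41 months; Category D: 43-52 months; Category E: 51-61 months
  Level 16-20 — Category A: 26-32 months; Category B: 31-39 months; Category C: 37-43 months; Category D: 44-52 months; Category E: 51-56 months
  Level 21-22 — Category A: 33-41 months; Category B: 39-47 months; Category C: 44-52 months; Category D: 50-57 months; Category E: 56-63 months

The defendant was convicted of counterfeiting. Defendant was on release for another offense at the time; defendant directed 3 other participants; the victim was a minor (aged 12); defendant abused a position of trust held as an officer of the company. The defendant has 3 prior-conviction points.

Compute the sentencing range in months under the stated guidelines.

Base offense level for counterfeiting: 19.
A1 applies (level before this adjustment is 19 ≥ 13, so +3): 19 + 3 = 22.
A2 applies: 22 + 2 = 24.
A3 applies: 24 + 3 = 27.
A4 applies: 27 + 3 = 30.
A5 does not apply.
Level 30 exceeds the maximum of 22; capped at 22.
Final offense level: 22.
Criminal history: 3 prior points → Category B (2-8).
Level 22 falls in the 21-22 band.
Grid: Level 21-22 × Category B = 39-47 months.

39-47 months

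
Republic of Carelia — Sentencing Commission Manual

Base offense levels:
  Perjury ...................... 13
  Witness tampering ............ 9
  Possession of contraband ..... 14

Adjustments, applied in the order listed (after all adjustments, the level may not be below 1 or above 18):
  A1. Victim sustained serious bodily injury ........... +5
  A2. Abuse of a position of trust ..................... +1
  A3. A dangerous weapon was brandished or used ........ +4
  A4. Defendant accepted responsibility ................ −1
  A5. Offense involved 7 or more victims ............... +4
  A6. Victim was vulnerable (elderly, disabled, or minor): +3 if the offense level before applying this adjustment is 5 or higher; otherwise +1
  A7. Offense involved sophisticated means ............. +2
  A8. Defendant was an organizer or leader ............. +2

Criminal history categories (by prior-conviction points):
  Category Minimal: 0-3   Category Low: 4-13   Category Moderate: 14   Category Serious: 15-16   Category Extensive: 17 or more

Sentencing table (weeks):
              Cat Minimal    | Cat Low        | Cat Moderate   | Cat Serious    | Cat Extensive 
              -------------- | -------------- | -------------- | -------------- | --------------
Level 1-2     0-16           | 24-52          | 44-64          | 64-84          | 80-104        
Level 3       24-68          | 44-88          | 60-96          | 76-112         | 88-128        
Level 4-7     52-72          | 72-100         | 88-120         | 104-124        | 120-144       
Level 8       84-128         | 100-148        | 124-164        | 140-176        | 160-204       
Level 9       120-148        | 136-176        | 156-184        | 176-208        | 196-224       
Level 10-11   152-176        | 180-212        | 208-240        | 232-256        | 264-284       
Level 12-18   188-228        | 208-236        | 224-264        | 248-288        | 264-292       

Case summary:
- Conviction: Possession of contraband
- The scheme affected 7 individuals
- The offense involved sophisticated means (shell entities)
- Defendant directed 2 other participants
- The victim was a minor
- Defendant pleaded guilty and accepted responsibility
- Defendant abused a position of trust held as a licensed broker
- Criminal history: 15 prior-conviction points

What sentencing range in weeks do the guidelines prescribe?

Base offense level for possession of contraband: 14.
A1 does not apply.
A2 applies: 14 + 1 = 15.
A3 does not apply.
A4 applies: 15 − 1 = 14.
A5 applies: 14 + 4 = 18.
A6 applies (level before this adjustment is 18 ≥ 5, so +3): 18 + 3 = 21.
A7 applies: 21 + 2 = 23.
A8 applies: 23 + 2 = 25.
Level 25 exceeds the maximum of 18; capped at 18.
Final offense level: 18.
Criminal history: 15 prior points → Category Serious (15-16).
Level 18 falls in the 12-18 band.
Grid: Level 12-18 × Category Serious = 248-288 weeks.

248-288 weeks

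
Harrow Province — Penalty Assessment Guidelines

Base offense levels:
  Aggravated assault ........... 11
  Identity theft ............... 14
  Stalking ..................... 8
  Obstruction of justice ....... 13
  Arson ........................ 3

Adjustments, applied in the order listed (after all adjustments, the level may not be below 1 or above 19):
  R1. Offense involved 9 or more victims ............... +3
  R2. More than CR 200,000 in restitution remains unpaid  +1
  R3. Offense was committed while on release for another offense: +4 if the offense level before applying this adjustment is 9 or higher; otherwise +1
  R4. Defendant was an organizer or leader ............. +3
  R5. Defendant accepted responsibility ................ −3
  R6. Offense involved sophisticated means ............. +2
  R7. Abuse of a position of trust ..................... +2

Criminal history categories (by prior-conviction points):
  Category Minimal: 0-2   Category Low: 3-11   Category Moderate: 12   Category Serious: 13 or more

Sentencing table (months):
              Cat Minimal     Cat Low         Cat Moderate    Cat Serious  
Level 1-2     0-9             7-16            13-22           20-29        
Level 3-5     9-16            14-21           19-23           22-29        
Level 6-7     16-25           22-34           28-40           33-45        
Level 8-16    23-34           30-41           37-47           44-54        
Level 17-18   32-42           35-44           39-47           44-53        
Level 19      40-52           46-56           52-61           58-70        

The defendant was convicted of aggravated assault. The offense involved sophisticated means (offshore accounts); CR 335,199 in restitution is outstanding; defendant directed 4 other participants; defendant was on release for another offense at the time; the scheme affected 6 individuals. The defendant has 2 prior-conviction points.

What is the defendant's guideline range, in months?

40-52 months

Base offense level for aggravated assault: 11.
R2 applies: 11 + 1 = 12.
R3 applies (level before this adjustment is 12 ≥ 9, so +4): 12 + 4 = 16.
R4 applies: 16 + 3 = 19.
R6 applies: 19 + 2 = 21.
R7 does not apply.
Level 21 exceeds the maximum of 19; capped at 19.
Final offense level: 19.
Criminal history: 2 prior points → Category Minimal (0-2).
Level 19 falls in the 19 band.
Grid: Level 19 × Category Minimal = 40-52 months.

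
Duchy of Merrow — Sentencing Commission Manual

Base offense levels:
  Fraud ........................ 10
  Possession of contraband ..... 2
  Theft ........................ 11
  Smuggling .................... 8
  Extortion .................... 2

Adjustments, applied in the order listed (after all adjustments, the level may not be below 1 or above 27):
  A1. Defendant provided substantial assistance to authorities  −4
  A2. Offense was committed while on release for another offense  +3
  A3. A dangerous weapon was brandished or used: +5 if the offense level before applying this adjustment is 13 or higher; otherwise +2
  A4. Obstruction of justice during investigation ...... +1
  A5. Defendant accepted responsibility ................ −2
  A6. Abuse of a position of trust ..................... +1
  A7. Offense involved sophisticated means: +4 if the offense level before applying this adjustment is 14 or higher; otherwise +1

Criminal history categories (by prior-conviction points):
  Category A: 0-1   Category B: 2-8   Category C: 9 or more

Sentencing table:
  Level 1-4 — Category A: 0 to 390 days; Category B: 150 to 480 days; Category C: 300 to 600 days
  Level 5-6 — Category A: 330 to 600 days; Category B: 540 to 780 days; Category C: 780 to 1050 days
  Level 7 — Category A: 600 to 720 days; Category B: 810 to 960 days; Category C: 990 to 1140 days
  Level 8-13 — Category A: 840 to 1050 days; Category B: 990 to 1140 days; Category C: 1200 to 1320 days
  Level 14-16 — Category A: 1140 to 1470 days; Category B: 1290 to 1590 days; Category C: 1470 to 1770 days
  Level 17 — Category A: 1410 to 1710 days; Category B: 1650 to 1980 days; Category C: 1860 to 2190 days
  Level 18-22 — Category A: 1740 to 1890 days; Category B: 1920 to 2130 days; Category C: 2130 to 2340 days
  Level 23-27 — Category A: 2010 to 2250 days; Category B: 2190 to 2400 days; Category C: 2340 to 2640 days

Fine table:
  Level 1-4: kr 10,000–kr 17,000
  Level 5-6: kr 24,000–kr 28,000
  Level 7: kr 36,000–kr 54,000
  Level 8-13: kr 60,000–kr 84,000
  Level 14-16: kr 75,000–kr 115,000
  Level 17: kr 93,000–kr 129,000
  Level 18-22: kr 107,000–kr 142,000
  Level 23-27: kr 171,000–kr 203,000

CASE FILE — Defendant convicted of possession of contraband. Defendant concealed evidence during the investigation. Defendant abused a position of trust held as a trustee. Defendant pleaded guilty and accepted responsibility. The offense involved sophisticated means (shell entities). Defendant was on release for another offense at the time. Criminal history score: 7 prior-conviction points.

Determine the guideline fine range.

kr 24,000–kr 28,000

Base offense level for possession of contraband: 2.
A1 does not apply.
A2 applies: 2 + 3 = 5.
A4 applies: 5 + 1 = 6.
A5 applies: 6 − 2 = 4.
A6 applies: 4 + 1 = 5.
A7 applies (level before this adjustment is 5 < 14, so +1): 5 + 1 = 6.
Final offense level: 6.
Level 6 falls in the 5-6 band.
Fine table: Level 5-6 → kr 24,000–kr 28,000.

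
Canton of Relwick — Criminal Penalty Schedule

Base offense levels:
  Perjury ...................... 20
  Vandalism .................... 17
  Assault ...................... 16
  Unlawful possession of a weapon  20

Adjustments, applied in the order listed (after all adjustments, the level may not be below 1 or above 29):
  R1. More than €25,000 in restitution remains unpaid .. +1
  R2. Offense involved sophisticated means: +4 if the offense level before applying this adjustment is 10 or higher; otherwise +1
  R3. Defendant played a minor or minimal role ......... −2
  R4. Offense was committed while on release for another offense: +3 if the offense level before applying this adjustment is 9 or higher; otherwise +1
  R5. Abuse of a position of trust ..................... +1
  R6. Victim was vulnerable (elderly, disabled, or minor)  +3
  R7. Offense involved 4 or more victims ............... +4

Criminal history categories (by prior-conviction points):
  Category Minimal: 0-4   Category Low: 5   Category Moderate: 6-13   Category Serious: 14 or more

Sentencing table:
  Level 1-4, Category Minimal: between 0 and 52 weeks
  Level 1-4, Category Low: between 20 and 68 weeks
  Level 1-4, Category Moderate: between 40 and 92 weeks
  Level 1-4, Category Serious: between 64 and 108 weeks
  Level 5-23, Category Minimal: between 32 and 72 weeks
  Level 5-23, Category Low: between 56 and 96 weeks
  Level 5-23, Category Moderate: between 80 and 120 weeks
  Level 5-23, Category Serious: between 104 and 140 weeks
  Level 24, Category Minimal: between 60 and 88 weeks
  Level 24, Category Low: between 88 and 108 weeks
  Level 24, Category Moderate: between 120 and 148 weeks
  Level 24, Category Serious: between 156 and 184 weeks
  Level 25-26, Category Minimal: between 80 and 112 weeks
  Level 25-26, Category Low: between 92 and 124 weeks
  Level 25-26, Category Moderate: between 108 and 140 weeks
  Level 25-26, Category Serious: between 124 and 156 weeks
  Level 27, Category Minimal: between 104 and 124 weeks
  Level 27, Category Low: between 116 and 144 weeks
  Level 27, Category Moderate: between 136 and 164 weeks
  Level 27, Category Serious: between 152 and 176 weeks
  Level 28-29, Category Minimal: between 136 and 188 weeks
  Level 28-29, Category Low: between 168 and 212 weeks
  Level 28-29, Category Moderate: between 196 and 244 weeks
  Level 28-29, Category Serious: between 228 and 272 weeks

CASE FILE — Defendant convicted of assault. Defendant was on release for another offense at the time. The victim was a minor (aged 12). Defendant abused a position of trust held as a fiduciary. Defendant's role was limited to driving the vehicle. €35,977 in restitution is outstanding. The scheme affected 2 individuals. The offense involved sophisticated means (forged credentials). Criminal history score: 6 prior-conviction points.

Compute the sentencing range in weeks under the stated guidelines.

Base offense level for assault: 16.
R1 applies: 16 + 1 = 17.
R2 applies (level before this adjustment is 17 ≥ 10, so +4): 17 + 4 = 21.
R3 applies: 21 − 2 = 19.
R4 applies (level before this adjustment is 19 ≥ 9, so +3): 19 + 3 = 22.
R5 applies: 22 + 1 = 23.
R6 applies: 23 + 3 = 26.
R7 does not apply.
Final offense level: 26.
Criminal history: 6 prior points → Category Moderate (6-13).
Level 26 falls in the 25-26 band.
Grid: Level 25-26 × Category Moderate = 108-140 weeks.

108-140 weeks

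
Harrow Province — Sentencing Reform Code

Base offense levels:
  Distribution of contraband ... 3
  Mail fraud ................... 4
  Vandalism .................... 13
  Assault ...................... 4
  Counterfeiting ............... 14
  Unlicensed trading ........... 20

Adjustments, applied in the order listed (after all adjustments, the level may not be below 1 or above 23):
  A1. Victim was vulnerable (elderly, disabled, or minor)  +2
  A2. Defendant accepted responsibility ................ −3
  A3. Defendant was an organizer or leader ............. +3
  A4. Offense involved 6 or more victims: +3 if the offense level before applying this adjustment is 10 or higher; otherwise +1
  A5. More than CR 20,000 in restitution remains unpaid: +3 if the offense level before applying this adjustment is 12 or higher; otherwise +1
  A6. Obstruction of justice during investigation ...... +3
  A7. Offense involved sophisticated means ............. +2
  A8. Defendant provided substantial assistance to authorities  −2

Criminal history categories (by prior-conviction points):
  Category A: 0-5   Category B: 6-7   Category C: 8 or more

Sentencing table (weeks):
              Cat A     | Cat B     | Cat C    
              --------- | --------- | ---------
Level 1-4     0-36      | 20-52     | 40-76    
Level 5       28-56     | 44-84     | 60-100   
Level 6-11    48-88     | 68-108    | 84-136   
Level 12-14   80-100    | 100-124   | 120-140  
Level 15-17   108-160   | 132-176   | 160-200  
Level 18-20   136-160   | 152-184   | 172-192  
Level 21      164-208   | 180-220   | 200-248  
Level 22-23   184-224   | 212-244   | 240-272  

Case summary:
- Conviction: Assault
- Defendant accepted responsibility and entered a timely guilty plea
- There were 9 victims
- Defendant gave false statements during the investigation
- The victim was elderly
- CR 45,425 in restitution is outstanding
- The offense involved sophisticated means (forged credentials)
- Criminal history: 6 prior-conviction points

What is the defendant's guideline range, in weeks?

68-108 weeks

Base offense level for assault: 4.
A1 applies: 4 + 2 = 6.
A2 applies: 6 − 3 = 3.
A4 applies (level before this adjustment is 3 < 10, so +1): 3 + 1 = 4.
A5 applies (level before this adjustment is 4 < 12, so +1): 4 + 1 = 5.
A6 applies: 5 + 3 = 8.
A7 applies: 8 + 2 = 10.
A8 does not apply.
Final offense level: 10.
Criminal history: 6 prior points → Category B (6-7).
Level 10 falls in the 6-11 band.
Grid: Level 6-11 × Category B = 68-108 weeks.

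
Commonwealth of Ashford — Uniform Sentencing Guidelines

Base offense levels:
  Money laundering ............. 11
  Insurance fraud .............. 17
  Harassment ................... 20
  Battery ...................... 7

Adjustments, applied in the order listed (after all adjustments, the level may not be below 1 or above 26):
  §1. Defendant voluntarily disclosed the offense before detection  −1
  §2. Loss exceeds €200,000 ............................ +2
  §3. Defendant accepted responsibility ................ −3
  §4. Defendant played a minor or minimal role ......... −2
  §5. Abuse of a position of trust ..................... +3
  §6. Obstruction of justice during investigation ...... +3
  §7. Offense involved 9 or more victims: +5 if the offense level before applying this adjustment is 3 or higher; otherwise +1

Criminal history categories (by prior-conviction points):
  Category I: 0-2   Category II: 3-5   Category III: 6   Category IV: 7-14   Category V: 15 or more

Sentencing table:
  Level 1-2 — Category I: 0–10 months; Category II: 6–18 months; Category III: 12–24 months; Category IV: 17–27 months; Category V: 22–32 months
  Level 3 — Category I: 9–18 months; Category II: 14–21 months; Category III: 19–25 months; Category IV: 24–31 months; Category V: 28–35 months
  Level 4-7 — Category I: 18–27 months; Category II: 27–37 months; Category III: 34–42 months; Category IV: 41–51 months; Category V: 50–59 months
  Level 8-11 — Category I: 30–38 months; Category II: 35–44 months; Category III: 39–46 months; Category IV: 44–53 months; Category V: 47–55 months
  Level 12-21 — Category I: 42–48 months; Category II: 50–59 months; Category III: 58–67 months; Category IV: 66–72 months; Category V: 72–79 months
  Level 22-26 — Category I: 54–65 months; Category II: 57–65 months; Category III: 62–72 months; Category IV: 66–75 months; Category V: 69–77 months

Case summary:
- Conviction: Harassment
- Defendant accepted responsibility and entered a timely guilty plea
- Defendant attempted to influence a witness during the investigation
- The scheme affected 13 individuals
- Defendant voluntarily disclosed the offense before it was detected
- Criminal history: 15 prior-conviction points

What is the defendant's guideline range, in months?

69-77 months

Base offense level for harassment: 20.
§1 applies: 20 − 1 = 19.
§2 does not apply.
§3 applies: 19 − 3 = 16.
§5 does not apply.
§6 applies: 16 + 3 = 19.
§7 applies (level before this adjustment is 19 ≥ 3, so +5): 19 + 5 = 24.
Final offense level: 24.
Criminal history: 15 prior points → Category V (15+).
Level 24 falls in the 22-26 band.
Grid: Level 22-26 × Category V = 69-77 months.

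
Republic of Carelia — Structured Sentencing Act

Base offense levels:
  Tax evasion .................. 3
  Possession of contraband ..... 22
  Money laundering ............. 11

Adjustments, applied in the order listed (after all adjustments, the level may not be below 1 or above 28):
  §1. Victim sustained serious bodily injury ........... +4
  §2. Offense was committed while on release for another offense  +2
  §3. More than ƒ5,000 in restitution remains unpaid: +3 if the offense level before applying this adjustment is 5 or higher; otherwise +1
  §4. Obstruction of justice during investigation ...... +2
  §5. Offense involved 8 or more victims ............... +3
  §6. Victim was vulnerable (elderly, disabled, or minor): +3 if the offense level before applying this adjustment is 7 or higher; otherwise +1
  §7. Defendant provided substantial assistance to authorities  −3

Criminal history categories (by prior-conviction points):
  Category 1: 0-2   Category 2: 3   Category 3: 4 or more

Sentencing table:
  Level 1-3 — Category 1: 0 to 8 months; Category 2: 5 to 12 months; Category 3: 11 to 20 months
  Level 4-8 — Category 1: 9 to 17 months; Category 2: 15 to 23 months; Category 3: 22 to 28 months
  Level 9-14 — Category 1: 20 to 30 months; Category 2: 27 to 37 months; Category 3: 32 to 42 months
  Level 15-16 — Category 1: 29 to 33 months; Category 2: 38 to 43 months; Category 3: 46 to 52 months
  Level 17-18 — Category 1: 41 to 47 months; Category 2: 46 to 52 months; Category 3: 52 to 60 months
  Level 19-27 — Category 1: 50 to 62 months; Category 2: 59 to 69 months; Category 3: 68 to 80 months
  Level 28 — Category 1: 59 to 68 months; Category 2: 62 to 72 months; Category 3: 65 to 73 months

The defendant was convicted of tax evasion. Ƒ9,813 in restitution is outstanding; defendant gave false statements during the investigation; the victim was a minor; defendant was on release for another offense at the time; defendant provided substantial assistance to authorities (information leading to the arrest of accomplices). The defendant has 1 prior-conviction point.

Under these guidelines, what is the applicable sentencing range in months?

Base offense level for tax evasion: 3.
§2 applies: 3 + 2 = 5.
§3 applies (level before this adjustment is 5 ≥ 5, so +3): 5 + 3 = 8.
§4 applies: 8 + 2 = 10.
§6 applies (level before this adjustment is 10 ≥ 7, so +3): 10 + 3 = 13.
§7 applies: 13 − 3 = 10.
Final offense level: 10.
Criminal history: 1 prior point → Category 1 (0-2).
Level 10 falls in the 9-14 band.
Grid: Level 9-14 × Category 1 = 20-30 months.

20-30 months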